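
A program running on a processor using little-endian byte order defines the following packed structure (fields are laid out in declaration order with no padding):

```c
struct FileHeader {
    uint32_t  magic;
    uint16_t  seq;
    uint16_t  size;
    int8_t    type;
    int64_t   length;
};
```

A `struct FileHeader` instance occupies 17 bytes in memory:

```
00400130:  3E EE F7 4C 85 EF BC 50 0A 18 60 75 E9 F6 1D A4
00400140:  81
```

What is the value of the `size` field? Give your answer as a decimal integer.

20668

`size` follows `magic` (4 B), `seq` (2 B), so it starts at offset 4 + 2 = 6 and occupies 2 bytes.
Bytes at offsets 6..7: BC 50.
Little-endian: lowest address holds the least-significant byte.
Reassemble most-significant byte first: 50 BC → 0x50BC.
0x50BC = 20668.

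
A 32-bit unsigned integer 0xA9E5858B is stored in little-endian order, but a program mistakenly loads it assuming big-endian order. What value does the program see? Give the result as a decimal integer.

2340808105

Stored little-endian, the bytes at ascending addresses are 8B 85 E5 A9.
Read back as big-endian, the last byte is least significant, giving 0x8B85E5A9.
0x8B85E5A9 = 2340808105.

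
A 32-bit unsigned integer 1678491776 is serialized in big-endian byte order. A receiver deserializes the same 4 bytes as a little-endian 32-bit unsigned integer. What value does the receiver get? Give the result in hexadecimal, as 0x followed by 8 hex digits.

0x80C00B64

1678491776 in 32-bit hexadecimal is 0x640BC080.
Stored big-endian, the bytes at ascending addresses are 64 0B C0 80.
Read back as little-endian, the first byte is least significant, giving 0x80C00B64.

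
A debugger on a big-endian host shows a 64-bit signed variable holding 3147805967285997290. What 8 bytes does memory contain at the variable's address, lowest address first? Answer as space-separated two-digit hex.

2B AF 40 D9 75 EF CE EA

3147805967285997290 in hexadecimal, padded to 64 bits, is 0x2BAF40D975EFCEEA.
Split into bytes (most-significant first): 2B AF 40 D9 75 EF CE EA.
Big-endian: lowest address holds the most-significant byte.
So the memory order matches the most-significant-first order: 2B AF 40 D9 75 EF CE EA.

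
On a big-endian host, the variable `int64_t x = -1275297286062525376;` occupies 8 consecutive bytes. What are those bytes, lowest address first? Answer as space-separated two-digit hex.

EE 4D 3B E0 09 39 34 40

Two's complement of -1275297286062525376 in 64 bits: 1275297286062525376 = 0x11B2C41FF6C6CBC0; invert → 0xEE4D3BE00939343F; add 1 → 0xEE4D3BE009393440.
Split into bytes (most-significant first): EE 4D 3B E0 09 39 34 40.
In big-endian order the high byte comes first in memory.
So the memory order matches the most-significant-first order: EE 4D 3B E0 09 39 34 40.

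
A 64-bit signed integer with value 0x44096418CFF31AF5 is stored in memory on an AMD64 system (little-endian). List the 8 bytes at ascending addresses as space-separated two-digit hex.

F5 1A F3 CF 18 64 09 44

Split into bytes (most-significant first): 44 09 64 18 CF F3 1A F5.
Little-endian stores the least-significant byte at the lowest address.
So at ascending addresses the bytes are F5 1A F3 CF 18 64 09 44.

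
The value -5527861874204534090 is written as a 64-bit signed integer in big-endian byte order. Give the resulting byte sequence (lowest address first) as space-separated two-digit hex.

B3 49 16 E9 CC 9D 1A B6

Two's complement of -5527861874204534090 in 64 bits: 5527861874204534090 = 0x4CB6E9163362E54A; invert → 0xB34916E9CC9D1AB5; add 1 → 0xB34916E9CC9D1AB6.
Split into bytes (most-significant first): B3 49 16 E9 CC 9D 1A B6.
Big-endian stores the most-significant byte at the lowest address.
So the memory order matches the most-significant-first order: B3 49 16 E9 CC 9D 1A B6.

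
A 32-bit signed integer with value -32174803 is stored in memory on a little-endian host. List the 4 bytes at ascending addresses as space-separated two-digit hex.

2D 0D 15 FE

Two's complement of -32174803 in 32 bits: 32174803 = 0x01EAF2D3; invert → 0xFE150D2C; add 1 → 0xFE150D2D.
Split into bytes (most-significant first): FE 15 0D 2D.
Little-endian: lowest address holds the least-significant byte.
So at ascending addresses the bytes are 2D 0D 15 FE.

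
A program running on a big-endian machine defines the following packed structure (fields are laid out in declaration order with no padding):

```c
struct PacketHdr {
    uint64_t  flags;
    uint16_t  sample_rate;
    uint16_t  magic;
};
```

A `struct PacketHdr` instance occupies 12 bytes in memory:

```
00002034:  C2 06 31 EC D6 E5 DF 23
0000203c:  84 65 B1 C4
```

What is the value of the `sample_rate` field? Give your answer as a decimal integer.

33893

`sample_rate` follows `flags` (8 bytes), so it starts at byte offset 8 and occupies 2 bytes.
Bytes at offsets 8..9: 84 65.
In big-endian order the high byte comes first in memory.
The bytes are already most-significant first: 0x8465.
0x8465 = 33893.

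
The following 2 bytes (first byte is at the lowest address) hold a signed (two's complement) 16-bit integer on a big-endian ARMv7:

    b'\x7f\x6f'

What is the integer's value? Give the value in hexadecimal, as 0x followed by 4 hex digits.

Big-endian: lowest address holds the most-significant byte.
The bytes are already most-significant first: 0x7F6F.

0x7F6F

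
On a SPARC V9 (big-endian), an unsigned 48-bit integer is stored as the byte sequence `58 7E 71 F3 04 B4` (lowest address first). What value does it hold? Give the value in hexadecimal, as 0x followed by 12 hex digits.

0x587E71F304B4

Big-endian: lowest address holds the most-significant byte.
The bytes are already most-significant first: 0x587E71F304B4.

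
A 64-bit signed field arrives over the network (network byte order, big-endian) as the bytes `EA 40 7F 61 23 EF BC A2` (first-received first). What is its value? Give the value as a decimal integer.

-1567112615133463390

In big-endian order the high byte comes first in memory.
The bytes are already most-significant first: 0xEA407F6123EFBCA2.
Top bit is set, so as a signed 64-bit value this is 0xEA407F6123EFBCA2 − 2^64 = -1567112615133463390.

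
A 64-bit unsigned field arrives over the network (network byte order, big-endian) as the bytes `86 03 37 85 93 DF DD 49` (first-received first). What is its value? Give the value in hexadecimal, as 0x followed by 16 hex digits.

0x8603378593DFDD49

In big-endian order the high byte comes first in memory.
The bytes are already most-significant first: 0x8603378593DFDD49.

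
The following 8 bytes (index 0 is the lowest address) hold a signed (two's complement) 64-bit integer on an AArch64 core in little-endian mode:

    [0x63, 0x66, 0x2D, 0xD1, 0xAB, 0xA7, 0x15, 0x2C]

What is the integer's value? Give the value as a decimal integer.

Little-endian stores the least-significant byte at the lowest address.
Reassemble most-significant byte first: 2C 15 A7 AB D1 2D 66 63 → 0x2C15A7ABD12D6663.
0x2C15A7ABD12D6663 = 3176629468570412643.

3176629468570412643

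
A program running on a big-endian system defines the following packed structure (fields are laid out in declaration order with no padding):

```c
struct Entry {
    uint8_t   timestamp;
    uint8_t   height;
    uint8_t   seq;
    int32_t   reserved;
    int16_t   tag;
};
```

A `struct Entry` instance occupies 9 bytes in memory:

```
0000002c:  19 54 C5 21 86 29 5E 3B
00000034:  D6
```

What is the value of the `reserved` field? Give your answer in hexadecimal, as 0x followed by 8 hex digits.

0x2186295E

`reserved` follows `timestamp` (1 B), `height` (1 B), `seq` (1 B), so it starts at offset 1 + 1 + 1 = 3 and occupies 4 bytes.
Bytes at offsets 3..6: 21 86 29 5E.
In big-endian order the high byte comes first in memory.
The bytes are already most-significant first: 0x2186295E.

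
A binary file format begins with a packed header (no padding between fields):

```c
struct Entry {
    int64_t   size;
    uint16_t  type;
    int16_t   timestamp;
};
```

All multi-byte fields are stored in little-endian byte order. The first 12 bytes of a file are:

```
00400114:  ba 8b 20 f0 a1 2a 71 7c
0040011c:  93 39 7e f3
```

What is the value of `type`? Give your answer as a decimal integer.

`type` follows `size` (8 bytes), so it starts at byte offset 8 and occupies 2 bytes.
Bytes at offsets 8..9: 93 39.
Little-endian: lowest address holds the least-significant byte.
Reassemble most-significant byte first: 39 93 → 0x3993.
0x3993 = 14739.

14739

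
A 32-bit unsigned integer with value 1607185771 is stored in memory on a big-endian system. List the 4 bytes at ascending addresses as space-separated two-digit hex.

5F CB B5 6B

1607185771 in hexadecimal, padded to 32 bits, is 0x5FCBB56B.
Split into bytes (most-significant first): 5F CB B5 6B.
Big-endian stores the most-significant byte at the lowest address.
So the memory order matches the most-significant-first order: 5F CB B5 6B.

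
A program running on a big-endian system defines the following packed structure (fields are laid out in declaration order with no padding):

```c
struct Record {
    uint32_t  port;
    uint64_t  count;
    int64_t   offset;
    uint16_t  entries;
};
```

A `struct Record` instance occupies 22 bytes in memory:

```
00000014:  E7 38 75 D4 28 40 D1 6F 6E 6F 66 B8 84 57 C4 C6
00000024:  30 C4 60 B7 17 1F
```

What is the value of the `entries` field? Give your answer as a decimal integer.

`entries` follows `port` (4 B), `count` (8 B), `offset` (8 B), so it starts at offset 4 + 8 + 8 = 20 and occupies 2 bytes.
Bytes at offsets 20..21: 17 1F.
In big-endian order the high byte comes first in memory.
The bytes are already most-significant first: 0x171F.
0x171F = 5919.

5919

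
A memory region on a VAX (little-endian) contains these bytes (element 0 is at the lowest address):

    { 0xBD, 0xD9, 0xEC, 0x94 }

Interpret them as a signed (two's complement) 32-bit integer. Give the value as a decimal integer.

-1796417091

Little-endian: lowest address holds the least-significant byte.
Reassemble most-significant byte first: 94 EC D9 BD → 0x94ECD9BD.
Top bit is set, so as a signed 32-bit value this is 0x94ECD9BD − 2^32 = -1796417091.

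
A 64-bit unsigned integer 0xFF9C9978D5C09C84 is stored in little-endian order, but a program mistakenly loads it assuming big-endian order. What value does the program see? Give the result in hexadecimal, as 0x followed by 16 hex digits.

0x849CC0D578999CFF

Stored little-endian, the bytes at ascending addresses are 84 9C C0 D5 78 99 9C FF.
Read back as big-endian, the last byte is least significant, giving 0x849CC0D578999CFF.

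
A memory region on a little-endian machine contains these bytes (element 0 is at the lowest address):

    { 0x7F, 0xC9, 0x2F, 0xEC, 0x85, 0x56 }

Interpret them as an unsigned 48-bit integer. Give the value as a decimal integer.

95133193193855

In little-endian order the low byte comes first in memory.
Reassemble most-significant byte first: 56 85 EC 2F C9 7F → 0x5685EC2FC97F.
0x5685EC2FC97F = 95133193193855.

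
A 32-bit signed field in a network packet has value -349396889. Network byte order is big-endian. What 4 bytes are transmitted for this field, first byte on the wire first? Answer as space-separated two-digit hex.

Two's complement of -349396889 in 32 bits: 349396889 = 0x14D35F99; invert → 0xEB2CA066; add 1 → 0xEB2CA067.
Split into bytes (most-significant first): EB 2C A0 67.
Big-endian stores the most-significant byte at the lowest address.
So the memory order matches the most-significant-first order: EB 2C A0 67.

EB 2C A0 67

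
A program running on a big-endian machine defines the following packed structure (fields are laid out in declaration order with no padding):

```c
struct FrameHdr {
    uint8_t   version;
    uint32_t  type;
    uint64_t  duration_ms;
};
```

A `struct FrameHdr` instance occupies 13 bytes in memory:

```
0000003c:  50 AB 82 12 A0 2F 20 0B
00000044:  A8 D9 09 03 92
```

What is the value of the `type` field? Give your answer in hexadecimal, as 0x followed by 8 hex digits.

`type` follows `version` (1 byte), so it starts at byte offset 1 and occupies 4 bytes.
Bytes at offsets 1..4: AB 82 12 A0.
Big-endian stores the most-significant byte at the lowest address.
The bytes are already most-significant first: 0xAB8212A0.

0xAB8212A0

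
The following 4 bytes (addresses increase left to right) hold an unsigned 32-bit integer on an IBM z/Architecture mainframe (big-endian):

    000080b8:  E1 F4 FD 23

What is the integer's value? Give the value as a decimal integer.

Big-endian stores the most-significant byte at the lowest address.
The bytes are already most-significant first: 0xE1F4FD23.
0xE1F4FD23 = 3790929187.

3790929187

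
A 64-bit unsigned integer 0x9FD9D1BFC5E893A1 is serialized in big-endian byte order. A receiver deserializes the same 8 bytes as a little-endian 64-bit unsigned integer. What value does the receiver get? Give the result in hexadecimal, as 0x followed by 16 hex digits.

0xA193E8C5BFD1D99F

Stored big-endian, the bytes at ascending addresses are 9F D9 D1 BF C5 E8 93 A1.
Read back as little-endian, the first byte is least significant, giving 0xA193E8C5BFD1D99F.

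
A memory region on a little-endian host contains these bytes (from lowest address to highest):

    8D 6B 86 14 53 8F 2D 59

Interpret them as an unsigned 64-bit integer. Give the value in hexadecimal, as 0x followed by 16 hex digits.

0x592D8F5314866B8D

Little-endian stores the least-significant byte at the lowest address.
Reassemble most-significant byte first: 59 2D 8F 53 14 86 6B 8D → 0x592D8F5314866B8D.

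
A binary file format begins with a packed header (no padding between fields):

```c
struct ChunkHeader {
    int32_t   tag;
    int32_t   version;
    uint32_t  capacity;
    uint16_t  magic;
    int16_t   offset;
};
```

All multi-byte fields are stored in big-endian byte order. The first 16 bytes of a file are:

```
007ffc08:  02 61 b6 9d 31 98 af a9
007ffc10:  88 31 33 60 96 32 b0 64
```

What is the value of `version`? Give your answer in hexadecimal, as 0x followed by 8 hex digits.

`version` follows `tag` (4 bytes), so it starts at byte offset 4 and occupies 4 bytes.
Bytes at offsets 4..7: 31 98 AF A9.
Big-endian: lowest address holds the most-significant byte.
The bytes are already most-significant first: 0x3198AFA9.

0x3198AFA9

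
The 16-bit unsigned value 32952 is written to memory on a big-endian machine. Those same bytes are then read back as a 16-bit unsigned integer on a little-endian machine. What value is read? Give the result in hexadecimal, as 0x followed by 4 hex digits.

32952 in 16-bit hexadecimal is 0x80B8.
Stored big-endian, the bytes at ascending addresses are 80 B8.
Read back as little-endian, the first byte is least significant, giving 0xB880.

0xB880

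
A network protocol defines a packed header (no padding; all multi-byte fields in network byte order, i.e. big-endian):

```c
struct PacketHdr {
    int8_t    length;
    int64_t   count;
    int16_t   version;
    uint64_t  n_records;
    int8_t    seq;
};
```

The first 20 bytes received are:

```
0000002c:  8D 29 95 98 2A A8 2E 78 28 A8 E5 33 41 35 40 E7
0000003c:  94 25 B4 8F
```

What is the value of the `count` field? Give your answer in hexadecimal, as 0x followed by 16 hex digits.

`count` follows `length` (1 byte), so it starts at byte offset 1 and occupies 8 bytes.
Bytes at offsets 1..8: 29 95 98 2A A8 2E 78 28.
Big-endian: lowest address holds the most-significant byte.
The bytes are already most-significant first: 0x2995982AA82E7828.

0x2995982AA82E7828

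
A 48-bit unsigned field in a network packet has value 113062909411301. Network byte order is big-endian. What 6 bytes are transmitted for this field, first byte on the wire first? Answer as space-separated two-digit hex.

66 D4 82 8D 7F E5

113062909411301 in hexadecimal, padded to 48 bits, is 0x66D4828D7FE5.
Split into bytes (most-significant first): 66 D4 82 8D 7F E5.
Big-endian stores the most-significant byte at the lowest address.
So the memory order matches the most-significant-first order: 66 D4 82 8D 7F E5.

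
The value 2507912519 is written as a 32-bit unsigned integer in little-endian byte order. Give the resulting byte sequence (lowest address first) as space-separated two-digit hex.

47 B5 7B 95

2507912519 in hexadecimal, padded to 32 bits, is 0x957BB547.
Split into bytes (most-significant first): 95 7B B5 47.
Little-endian stores the least-significant byte at the lowest address.
So at ascending addresses the bytes are 47 B5 7B 95.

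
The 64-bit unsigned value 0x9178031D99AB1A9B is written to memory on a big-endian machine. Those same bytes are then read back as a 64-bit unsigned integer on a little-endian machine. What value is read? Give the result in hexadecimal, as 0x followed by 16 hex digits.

Stored big-endian, the bytes at ascending addresses are 91 78 03 1D 99 AB 1A 9B.
Read back as little-endian, the first byte is least significant, giving 0x9B1AAB991D037891.

0x9B1AAB991D037891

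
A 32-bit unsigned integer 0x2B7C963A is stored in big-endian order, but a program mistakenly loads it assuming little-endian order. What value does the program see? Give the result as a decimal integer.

Stored big-endian, the bytes at ascending addresses are 2B 7C 96 3A.
Read back as little-endian, the first byte is least significant, giving 0x3A967C2B.
0x3A967C2B = 982940715.

982940715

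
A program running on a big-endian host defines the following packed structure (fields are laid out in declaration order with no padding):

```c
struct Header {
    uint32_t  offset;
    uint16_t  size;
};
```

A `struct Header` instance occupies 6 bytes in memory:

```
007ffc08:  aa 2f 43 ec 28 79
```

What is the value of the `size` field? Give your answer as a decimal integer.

10361

`size` follows `offset` (4 bytes), so it starts at byte offset 4 and occupies 2 bytes.
Bytes at offsets 4..5: 28 79.
Big-endian stores the most-significant byte at the lowest address.
The bytes are already most-significant first: 0x2879.
0x2879 = 10361.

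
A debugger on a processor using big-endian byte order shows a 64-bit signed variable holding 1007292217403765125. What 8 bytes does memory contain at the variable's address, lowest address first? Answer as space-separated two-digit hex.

1007292217403765125 in hexadecimal, padded to 64 bits, is 0x0DFA9EEF535DF185.
Split into bytes (most-significant first): 0D FA 9E EF 53 5D F1 85.
Big-endian: lowest address holds the most-significant byte.
So the memory order matches the most-significant-first order: 0D FA 9E EF 53 5D F1 85.

0D FA 9E EF 53 5D F1 85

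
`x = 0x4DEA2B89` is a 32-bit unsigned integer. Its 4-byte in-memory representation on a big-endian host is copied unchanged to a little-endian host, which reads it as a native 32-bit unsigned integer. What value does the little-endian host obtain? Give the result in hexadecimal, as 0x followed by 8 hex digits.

Stored big-endian, the bytes at ascending addresses are 4D EA 2B 89.
Read back as little-endian, the first byte is least significant, giving 0x892BEA4D.

0x892BEA4D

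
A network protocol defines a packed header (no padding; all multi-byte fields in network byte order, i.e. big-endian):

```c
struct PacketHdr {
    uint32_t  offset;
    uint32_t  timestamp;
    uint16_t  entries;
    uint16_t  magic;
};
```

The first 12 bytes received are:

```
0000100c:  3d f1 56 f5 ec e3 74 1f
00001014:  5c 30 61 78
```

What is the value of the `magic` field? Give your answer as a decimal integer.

`magic` follows `offset` (4 B), `timestamp` (4 B), `entries` (2 B), so it starts at offset 4 + 4 + 2 = 10 and occupies 2 bytes.
Bytes at offsets 10..11: 61 78.
Big-endian: lowest address holds the most-significant byte.
The bytes are already most-significant first: 0x6178.
0x6178 = 24952.

24952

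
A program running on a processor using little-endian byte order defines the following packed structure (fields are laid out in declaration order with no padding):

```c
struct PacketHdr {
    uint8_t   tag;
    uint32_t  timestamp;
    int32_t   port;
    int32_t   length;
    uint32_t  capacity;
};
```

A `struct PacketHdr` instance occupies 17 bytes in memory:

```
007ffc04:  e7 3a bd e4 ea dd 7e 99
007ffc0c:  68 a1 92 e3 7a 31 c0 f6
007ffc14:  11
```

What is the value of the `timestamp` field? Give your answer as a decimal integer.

3940859194

`timestamp` follows `tag` (1 byte), so it starts at byte offset 1 and occupies 4 bytes.
Bytes at offsets 1..4: 3A BD E4 EA.
Little-endian: lowest address holds the least-significant byte.
Reassemble most-significant byte first: EA E4 BD 3A → 0xEAE4BD3A.
0xEAE4BD3A = 3940859194.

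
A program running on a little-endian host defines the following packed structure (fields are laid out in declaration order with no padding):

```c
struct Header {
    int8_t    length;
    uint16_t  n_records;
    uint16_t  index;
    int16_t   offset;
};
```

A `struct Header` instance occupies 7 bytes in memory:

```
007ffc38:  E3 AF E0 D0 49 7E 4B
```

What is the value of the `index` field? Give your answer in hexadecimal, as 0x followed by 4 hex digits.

0x49D0

`index` follows `length` (1 B), `n_records` (2 B), so it starts at offset 1 + 2 = 3 and occupies 2 bytes.
Bytes at offsets 3..4: D0 49.
Little-endian stores the least-significant byte at the lowest address.
Reassemble most-significant byte first: 49 D0 → 0x49D0.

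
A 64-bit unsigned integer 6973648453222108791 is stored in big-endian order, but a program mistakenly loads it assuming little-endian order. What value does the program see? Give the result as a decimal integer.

6973648453222108791 in 64-bit hexadecimal is 0x60C76051FAC18E77.
Stored big-endian, the bytes at ascending addresses are 60 C7 60 51 FA C1 8E 77.
Read back as little-endian, the first byte is least significant, giving 0x778EC1FA5160C760.
0x778EC1FA5160C760 = 8615036418057619296.

8615036418057619296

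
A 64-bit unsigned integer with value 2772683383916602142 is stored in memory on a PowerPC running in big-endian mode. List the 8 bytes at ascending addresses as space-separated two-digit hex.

2772683383916602142 in hexadecimal, padded to 64 bits, is 0x267A8CD8ECFA231E.
Split into bytes (most-significant first): 26 7A 8C D8 EC FA 23 1E.
Big-endian stores the most-significant byte at the lowest address.
So the memory order matches the most-significant-first order: 26 7A 8C D8 EC FA 23 1E.

26 7A 8C D8 EC FA 23 1E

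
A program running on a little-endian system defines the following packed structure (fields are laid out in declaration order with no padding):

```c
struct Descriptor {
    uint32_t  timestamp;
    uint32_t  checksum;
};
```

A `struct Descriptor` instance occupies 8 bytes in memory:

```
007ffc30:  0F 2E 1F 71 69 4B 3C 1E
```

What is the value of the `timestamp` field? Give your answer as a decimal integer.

1897868815

`timestamp` is the first field, at byte offset 0, occupying 4 bytes.
Bytes at offsets 0..3: 0F 2E 1F 71.
Little-endian stores the least-significant byte at the lowest address.
Reassemble most-significant byte first: 71 1F 2E 0F → 0x711F2E0F.
0x711F2E0F = 1897868815.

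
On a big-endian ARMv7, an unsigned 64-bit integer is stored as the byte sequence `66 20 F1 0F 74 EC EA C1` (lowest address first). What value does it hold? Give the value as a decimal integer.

7359146839811877569

Big-endian stores the most-significant byte at the lowest address.
The bytes are already most-significant first: 0x6620F10F74ECEAC1.
0x6620F10F74ECEAC1 = 7359146839811877569.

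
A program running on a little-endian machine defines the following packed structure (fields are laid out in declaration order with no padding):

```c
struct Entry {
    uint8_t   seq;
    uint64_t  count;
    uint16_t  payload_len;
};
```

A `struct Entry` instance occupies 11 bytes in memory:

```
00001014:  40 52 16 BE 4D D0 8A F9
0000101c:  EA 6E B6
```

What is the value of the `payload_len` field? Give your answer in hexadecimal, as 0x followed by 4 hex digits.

0xB66E

`payload_len` follows `seq` (1 B), `count` (8 B), so it starts at offset 1 + 8 = 9 and occupies 2 bytes.
Bytes at offsets 9..10: 6E B6.
In little-endian order the low byte comes first in memory.
Reassemble most-significant byte first: B6 6E → 0xB66E.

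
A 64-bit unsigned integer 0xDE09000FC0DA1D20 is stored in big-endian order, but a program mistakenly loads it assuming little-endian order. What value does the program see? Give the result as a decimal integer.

Stored big-endian, the bytes at ascending addresses are DE 09 00 0F C0 DA 1D 20.
Read back as little-endian, the first byte is least significant, giving 0x201DDAC00F0009DE.
0x201DDAC00F0009DE = 2314246301958539742.

2314246301958539742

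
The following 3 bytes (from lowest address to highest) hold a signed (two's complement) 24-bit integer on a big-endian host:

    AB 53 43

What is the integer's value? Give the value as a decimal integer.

In big-endian order the high byte comes first in memory.
The bytes are already most-significant first: 0xAB5343.
Top bit is set, so as a signed 24-bit value this is 0xAB5343 − 2^24 = -5549245.

-5549245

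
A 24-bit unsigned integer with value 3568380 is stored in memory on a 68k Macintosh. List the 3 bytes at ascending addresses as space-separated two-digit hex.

3568380 in hexadecimal, padded to 24 bits, is 0x3672FC.
Split into bytes (most-significant first): 36 72 FC.
Big-endian stores the most-significant byte at the lowest address.
So the memory order matches the most-significant-first order: 36 72 FC.

36 72 FC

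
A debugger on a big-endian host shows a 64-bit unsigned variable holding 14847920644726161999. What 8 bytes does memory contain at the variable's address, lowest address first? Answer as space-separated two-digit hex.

14847920644726161999 in hexadecimal, padded to 64 bits, is 0xCE0E6928A217824F.
Split into bytes (most-significant first): CE 0E 69 28 A2 17 82 4F.
Big-endian stores the most-significant byte at the lowest address.
So the memory order matches the most-significant-first order: CE 0E 69 28 A2 17 82 4F.

CE 0E 69 28 A2 17 82 4F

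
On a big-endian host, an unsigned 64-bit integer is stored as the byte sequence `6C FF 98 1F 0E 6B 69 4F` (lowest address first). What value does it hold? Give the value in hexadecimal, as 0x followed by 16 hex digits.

0x6CFF981F0E6B694F

In big-endian order the high byte comes first in memory.
The bytes are already most-significant first: 0x6CFF981F0E6B694F.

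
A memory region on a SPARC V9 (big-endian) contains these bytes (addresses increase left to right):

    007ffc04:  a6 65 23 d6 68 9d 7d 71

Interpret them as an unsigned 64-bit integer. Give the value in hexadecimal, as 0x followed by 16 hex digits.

0xA66523D6689D7D71

Big-endian: lowest address holds the most-significant byte.
The bytes are already most-significant first: 0xA66523D6689D7D71.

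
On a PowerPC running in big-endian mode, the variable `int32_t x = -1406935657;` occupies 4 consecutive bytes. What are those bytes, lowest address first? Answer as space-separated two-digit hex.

AC 23 DD 97

Two's complement of -1406935657 in 32 bits: 1406935657 = 0x53DC2269; invert → 0xAC23DD96; add 1 → 0xAC23DD97.
Split into bytes (most-significant first): AC 23 DD 97.
Big-endian: lowest address holds the most-significant byte.
So the memory order matches the most-significant-first order: AC 23 DD 97.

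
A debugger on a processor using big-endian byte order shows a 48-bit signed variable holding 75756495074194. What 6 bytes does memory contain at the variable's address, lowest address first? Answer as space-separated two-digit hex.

75756495074194 in hexadecimal, padded to 48 bits, is 0x44E66EFA7392.
Split into bytes (most-significant first): 44 E6 6E FA 73 92.
In big-endian order the high byte comes first in memory.
So the memory order matches the most-significant-first order: 44 E6 6E FA 73 92.

44 E6 6E FA 73 92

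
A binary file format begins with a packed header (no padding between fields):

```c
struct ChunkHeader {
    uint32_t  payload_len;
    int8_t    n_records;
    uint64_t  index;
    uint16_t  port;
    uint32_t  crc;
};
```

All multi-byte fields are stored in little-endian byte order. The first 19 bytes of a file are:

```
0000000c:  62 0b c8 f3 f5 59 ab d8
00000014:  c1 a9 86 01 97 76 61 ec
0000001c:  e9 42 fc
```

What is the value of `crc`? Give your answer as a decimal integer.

4232243692

`crc` follows `payload_len` (4 B), `n_records` (1 B), `index` (8 B), `port` (2 B), so it starts at offset 4 + 1 + 8 + 2 = 15 and occupies 4 bytes.
Bytes at offsets 15..18: EC E9 42 FC.
Little-endian: lowest address holds the least-significant byte.
Reassemble most-significant byte first: FC 42 E9 EC → 0xFC42E9EC.
0xFC42E9EC = 4232243692.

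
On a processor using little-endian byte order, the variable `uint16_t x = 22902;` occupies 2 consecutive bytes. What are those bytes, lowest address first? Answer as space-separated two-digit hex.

22902 in hexadecimal, padded to 16 bits, is 0x5976.
Split into bytes (most-significant first): 59 76.
Little-endian: lowest address holds the least-significant byte.
So at ascending addresses the bytes are 76 59.

76 59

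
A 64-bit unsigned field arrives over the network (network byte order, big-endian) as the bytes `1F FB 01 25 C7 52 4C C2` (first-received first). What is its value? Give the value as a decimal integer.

2304436896099617986

Big-endian: lowest address holds the most-significant byte.
The bytes are already most-significant first: 0x1FFB0125C7524CC2.
0x1FFB0125C7524CC2 = 2304436896099617986.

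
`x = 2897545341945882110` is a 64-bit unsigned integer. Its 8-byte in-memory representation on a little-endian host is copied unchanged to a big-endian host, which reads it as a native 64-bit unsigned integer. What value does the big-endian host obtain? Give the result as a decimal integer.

2897545341945882110 in 64-bit hexadecimal is 0x28362622FB45A5FE.
Stored little-endian, the bytes at ascending addresses are FE A5 45 FB 22 26 36 28.
Read back as big-endian, the last byte is least significant, giving 0xFEA545FB22263628.
0xFEA545FB22263628 = 18349149201702991400.

18349149201702991400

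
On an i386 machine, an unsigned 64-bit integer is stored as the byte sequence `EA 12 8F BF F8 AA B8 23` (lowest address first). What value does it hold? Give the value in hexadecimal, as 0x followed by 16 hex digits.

0x23B8AAF8BF8F12EA

In little-endian order the low byte comes first in memory.
Reassemble most-significant byte first: 23 B8 AA F8 BF 8F 12 EA → 0x23B8AAF8BF8F12EA.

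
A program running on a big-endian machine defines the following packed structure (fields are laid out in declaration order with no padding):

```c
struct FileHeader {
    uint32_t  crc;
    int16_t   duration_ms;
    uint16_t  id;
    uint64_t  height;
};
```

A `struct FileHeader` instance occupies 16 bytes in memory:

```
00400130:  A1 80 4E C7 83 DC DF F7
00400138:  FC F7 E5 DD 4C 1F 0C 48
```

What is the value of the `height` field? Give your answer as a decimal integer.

`height` follows `crc` (4 B), `duration_ms` (2 B), `id` (2 B), so it starts at offset 4 + 2 + 2 = 8 and occupies 8 bytes.
Bytes at offsets 8..15: FC F7 E5 DD 4C 1F 0C 48.
Big-endian stores the most-significant byte at the lowest address.
The bytes are already most-significant first: 0xFCF7E5DD4C1F0C48.
0xFCF7E5DD4C1F0C48 = 18228290755433008200.

18228290755433008200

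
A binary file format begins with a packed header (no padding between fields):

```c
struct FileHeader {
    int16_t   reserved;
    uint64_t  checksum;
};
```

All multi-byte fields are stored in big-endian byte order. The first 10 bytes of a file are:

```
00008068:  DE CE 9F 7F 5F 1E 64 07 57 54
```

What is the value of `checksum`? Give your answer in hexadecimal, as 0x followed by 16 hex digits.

`checksum` follows `reserved` (2 bytes), so it starts at byte offset 2 and occupies 8 bytes.
Bytes at offsets 2..9: 9F 7F 5F 1E 64 07 57 54.
Big-endian stores the most-significant byte at the lowest address.
The bytes are already most-significant first: 0x9F7F5F1E64075754.

0x9F7F5F1E64075754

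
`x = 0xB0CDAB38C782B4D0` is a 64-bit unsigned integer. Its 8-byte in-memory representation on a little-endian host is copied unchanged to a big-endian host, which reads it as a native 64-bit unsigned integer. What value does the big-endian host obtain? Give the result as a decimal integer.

15038788847857814960

Stored little-endian, the bytes at ascending addresses are D0 B4 82 C7 38 AB CD B0.
Read back as big-endian, the last byte is least significant, giving 0xD0B482C738ABCDB0.
0xD0B482C738ABCDB0 = 15038788847857814960.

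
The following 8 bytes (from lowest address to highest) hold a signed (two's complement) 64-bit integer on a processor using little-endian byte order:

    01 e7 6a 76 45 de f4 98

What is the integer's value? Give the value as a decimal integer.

-7425065495706278143

In little-endian order the low byte comes first in memory.
Reassemble most-significant byte first: 98 F4 DE 45 76 6A E7 01 → 0x98F4DE45766AE701.
Top bit is set, so as a signed 64-bit value this is 0x98F4DE45766AE701 − 2^64 = -7425065495706278143.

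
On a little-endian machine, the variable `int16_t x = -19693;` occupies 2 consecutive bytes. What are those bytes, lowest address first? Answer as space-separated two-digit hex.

Two's complement of -19693 in 16 bits: 19693 = 0x4CED; invert → 0xB312; add 1 → 0xB313.
Split into bytes (most-significant first): B3 13.
In little-endian order the low byte comes first in memory.
So at ascending addresses the bytes are 13 B3.

13 B3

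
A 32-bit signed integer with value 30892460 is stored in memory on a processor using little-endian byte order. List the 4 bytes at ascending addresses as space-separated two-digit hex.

AC 61 D7 01

30892460 in hexadecimal, padded to 32 bits, is 0x01D761AC.
Split into bytes (most-significant first): 01 D7 61 AC.
Little-endian stores the least-significant byte at the lowest address.
So at ascending addresses the bytes are AC 61 D7 01.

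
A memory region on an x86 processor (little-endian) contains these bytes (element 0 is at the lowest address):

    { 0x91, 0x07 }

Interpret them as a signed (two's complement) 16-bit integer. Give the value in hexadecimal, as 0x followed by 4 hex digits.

0x0791

Little-endian: lowest address holds the least-significant byte.
Reassemble most-significant byte first: 07 91 → 0x0791.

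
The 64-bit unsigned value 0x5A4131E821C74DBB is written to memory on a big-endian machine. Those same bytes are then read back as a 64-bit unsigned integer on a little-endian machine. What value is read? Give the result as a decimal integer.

Stored big-endian, the bytes at ascending addresses are 5A 41 31 E8 21 C7 4D BB.
Read back as little-endian, the first byte is least significant, giving 0xBB4DC721E831415A.
0xBB4DC721E831415A = 13496662606742634842.

13496662606742634842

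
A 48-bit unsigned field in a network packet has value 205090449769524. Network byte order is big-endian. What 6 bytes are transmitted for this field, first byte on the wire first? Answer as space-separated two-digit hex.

205090449769524 in hexadecimal, padded to 48 bits, is 0xBA875767C434.
Split into bytes (most-significant first): BA 87 57 67 C4 34.
Big-endian stores the most-significant byte at the lowest address.
So the memory order matches the most-significant-first order: BA 87 57 67 C4 34.

BA 87 57 67 C4 34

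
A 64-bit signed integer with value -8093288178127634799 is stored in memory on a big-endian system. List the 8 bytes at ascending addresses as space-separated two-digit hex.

Two's complement of -8093288178127634799 in 64 bits: 8093288178127634799 = 0x705122B7CA2A816F; invert → 0x8FAEDD4835D57E90; add 1 → 0x8FAEDD4835D57E91.
Split into bytes (most-significant first): 8F AE DD 48 35 D5 7E 91.
In big-endian order the high byte comes first in memory.
So the memory order matches the most-significant-first order: 8F AE DD 48 35 D5 7E 91.

8F AE DD 48 35 D5 7E 91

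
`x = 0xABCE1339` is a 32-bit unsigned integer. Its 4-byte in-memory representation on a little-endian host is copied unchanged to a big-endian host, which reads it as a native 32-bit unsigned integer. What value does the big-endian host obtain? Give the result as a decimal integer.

957599403

Stored little-endian, the bytes at ascending addresses are 39 13 CE AB.
Read back as big-endian, the last byte is least significant, giving 0x3913CEAB.
0x3913CEAB = 957599403.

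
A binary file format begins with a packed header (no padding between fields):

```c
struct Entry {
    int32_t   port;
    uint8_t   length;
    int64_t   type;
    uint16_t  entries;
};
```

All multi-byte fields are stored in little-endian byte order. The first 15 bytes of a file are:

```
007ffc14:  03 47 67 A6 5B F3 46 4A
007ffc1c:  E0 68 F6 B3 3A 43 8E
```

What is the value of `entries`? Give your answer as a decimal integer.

`entries` follows `port` (4 B), `length` (1 B), `type` (8 B), so it starts at offset 4 + 1 + 8 = 13 and occupies 2 bytes.
Bytes at offsets 13..14: 43 8E.
In little-endian order the low byte comes first in memory.
Reassemble most-significant byte first: 8E 43 → 0x8E43.
0x8E43 = 36419.

36419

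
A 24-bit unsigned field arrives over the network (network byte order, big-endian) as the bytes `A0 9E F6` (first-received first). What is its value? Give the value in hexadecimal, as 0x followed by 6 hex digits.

0xA09EF6

Big-endian stores the most-significant byte at the lowest address.
The bytes are already most-significant first: 0xA09EF6.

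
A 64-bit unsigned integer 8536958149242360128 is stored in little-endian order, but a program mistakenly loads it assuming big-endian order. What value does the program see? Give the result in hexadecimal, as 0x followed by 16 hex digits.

8536958149242360128 in 64-bit hexadecimal is 0x76795E34BBF79140.
Stored little-endian, the bytes at ascending addresses are 40 91 F7 BB 34 5E 79 76.
Read back as big-endian, the last byte is least significant, giving 0x4091F7BB345E7976.

0x4091F7BB345E7976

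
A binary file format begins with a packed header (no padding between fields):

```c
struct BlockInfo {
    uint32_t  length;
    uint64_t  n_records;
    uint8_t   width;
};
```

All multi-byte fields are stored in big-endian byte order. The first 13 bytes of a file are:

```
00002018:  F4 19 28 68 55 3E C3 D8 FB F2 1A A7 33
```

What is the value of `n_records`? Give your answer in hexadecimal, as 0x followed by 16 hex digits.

0x553EC3D8FBF21AA7

`n_records` follows `length` (4 bytes), so it starts at byte offset 4 and occupies 8 bytes.
Bytes at offsets 4..11: 55 3E C3 D8 FB F2 1A A7.
In big-endian order the high byte comes first in memory.
The bytes are already most-significant first: 0x553EC3D8FBF21AA7.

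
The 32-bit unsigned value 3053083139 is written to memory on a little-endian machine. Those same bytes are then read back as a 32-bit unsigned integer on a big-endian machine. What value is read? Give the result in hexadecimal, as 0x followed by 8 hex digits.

0x035AFAB5

3053083139 in 32-bit hexadecimal is 0xB5FA5A03.
Stored little-endian, the bytes at ascending addresses are 03 5A FA B5.
Read back as big-endian, the last byte is least significant, giving 0x035AFAB5.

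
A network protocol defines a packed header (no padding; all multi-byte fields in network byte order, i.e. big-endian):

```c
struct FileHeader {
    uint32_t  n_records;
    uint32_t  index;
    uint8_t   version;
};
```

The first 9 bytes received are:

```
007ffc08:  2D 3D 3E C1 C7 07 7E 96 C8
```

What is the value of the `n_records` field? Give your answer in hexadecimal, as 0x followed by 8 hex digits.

0x2D3D3EC1

`n_records` is the first field, at byte offset 0, occupying 4 bytes.
Bytes at offsets 0..3: 2D 3D 3E C1.
Big-endian stores the most-significant byte at the lowest address.
The bytes are already most-significant first: 0x2D3D3EC1.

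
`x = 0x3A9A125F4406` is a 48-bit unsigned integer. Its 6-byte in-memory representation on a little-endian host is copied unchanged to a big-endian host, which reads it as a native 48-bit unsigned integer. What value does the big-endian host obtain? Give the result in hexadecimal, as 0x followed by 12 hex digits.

Stored little-endian, the bytes at ascending addresses are 06 44 5F 12 9A 3A.
Read back as big-endian, the last byte is least significant, giving 0x06445F129A3A.

0x06445F129A3A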